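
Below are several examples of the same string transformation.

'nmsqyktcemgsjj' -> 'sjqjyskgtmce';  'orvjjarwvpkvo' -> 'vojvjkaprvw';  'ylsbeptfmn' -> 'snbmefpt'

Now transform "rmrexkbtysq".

rqesxyktb

The transformation: delete the first 2 characters, then take characters alternately from the front and the back (1st, last, 2nd, 2nd-last, ...).
Applying both steps to "rmrexkbtysq": "rexkbtysq", then "rqesxyktb".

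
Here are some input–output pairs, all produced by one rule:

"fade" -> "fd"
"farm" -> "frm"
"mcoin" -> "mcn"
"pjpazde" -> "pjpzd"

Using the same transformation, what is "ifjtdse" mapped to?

fjtds

The pattern: remove every vowel.
Doing the same to "ifjtdse": "fjtds".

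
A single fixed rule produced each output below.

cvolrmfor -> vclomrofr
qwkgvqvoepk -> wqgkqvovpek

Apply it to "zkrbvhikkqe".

kzbrhvkiqke

The transformation: swap each adjacent pair of characters (1↔2, 3↔4, ...).
On "zkrbvhikkqe" that produces "kzbrhvkiqke".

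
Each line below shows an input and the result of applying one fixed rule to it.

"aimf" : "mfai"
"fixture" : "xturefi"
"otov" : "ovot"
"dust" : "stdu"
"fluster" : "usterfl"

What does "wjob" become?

Looking at the pairs, the operation is to move the first 2 characters to the end (rotate left by 2).
For "wjob" the result is "obwj".

obwj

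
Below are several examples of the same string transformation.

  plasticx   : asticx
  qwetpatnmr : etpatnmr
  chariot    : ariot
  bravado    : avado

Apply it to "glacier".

Looking at the pairs, the operation is to delete the first 2 characters.
"glacier" → "acier".

acier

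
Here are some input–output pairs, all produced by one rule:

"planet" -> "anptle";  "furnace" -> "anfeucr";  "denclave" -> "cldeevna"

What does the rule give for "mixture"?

utmeirx

Each output is the input with this applied: take characters alternately from the front and the back (1st, last, 2nd, 2nd-last, ...), then move the last 2 characters to the front (rotate right by 2).
For "mixture", step one produces "meirxut"; step two turns that into "utmeirx".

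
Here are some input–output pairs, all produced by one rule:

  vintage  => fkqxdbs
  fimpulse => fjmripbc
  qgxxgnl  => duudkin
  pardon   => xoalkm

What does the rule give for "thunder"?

erkaboq

Each output is the input with this applied: move the first character to the end, then shift every letter 3 places backward in the alphabet (wrapping around).
Working it through for "thunder": intermediate "hundert", final "erkaboq".
(Check on "pardon": → "ardonp" → "xoalkm" ✓)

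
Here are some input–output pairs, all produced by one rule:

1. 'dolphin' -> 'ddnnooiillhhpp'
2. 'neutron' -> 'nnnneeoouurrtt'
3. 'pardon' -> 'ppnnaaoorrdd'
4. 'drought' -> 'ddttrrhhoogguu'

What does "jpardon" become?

The pattern: take characters alternately from the front and the back (1st, last, 2nd, 2nd-last, ...), then double every character.
Applying both steps to "jpardon": "jnpoadr", then "jjnnppooaaddrr".

jjnnppooaaddrr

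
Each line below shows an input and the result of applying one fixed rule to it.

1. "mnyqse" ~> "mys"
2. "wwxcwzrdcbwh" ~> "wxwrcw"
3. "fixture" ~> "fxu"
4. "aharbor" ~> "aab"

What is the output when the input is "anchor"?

aco

The transformation: delete the last character, then keep every other character starting from the first (positions 1st, 3rd, 5th, ...).
So "anchor" becomes "aco".
(Check on "fixture": → "fixtur" → "fxu" ✓)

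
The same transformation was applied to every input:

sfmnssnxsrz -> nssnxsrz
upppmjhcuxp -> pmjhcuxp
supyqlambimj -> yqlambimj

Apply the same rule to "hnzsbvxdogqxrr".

sbvxdogqxrr

Each output is the input with this applied: delete the first 3 characters.
"hnzsbvxdogqxrr" → "sbvxdogqxrr".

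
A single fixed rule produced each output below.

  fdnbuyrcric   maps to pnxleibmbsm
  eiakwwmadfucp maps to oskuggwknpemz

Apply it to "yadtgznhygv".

What's happening: shift every letter 10 places forward in the alphabet (wrapping around).
So "yadtgznhygv" becomes "ikndqjxriqf".

ikndqjxriqf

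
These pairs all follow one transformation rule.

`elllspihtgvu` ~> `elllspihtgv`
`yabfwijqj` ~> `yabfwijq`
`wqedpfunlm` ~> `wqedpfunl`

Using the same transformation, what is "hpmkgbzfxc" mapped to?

hpmkgbzfx

Looking at the pairs, the operation is to delete the last character.
Doing the same to "hpmkgbzfxc": "hpmkgbzfx".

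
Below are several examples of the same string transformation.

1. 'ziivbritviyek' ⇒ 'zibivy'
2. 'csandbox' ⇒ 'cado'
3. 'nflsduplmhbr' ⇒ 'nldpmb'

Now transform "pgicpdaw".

pipa

Each output is the input with this applied: move the last character to the front, then keep every other character starting from the second (positions 2nd, 4th, 6th, ...).
Applying both steps to "pgicpdaw": "wpgicpda", then "pipa".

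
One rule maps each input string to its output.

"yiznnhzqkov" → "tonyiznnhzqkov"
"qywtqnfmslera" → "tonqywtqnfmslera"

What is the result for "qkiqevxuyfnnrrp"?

The transformation: prepend "ton".
Doing the same to "qkiqevxuyfnnrrp": "tonqkiqevxuyfnnrrp".

tonqkiqevxuyfnnrrp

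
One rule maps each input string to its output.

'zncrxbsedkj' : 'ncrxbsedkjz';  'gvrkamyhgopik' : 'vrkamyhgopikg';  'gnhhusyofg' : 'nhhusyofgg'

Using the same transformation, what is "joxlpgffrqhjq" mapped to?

oxlpgffrqhjqj

In each case the input is transformed by: move the first character to the end.
Applying that to "joxlpgffrqhjq" gives "oxlpgffrqhjqj".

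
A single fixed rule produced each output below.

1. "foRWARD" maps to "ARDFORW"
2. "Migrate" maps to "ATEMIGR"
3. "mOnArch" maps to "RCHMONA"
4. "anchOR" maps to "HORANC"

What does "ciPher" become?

HERCIP

Rule — move the last 3 characters to the front (rotate right by 3), then convert every letter to uppercase.
Doing the same to "ciPher": "HERCIP".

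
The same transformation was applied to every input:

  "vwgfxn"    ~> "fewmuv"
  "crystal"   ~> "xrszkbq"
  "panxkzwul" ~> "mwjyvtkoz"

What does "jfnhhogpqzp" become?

Looking at the pairs, the operation is to move the first 2 characters to the end (rotate left by 2), then shift every letter 1 place backward in the alphabet (wrapping around).
"jfnhhogpqzp" → "nhhogpqzpjf" → "mggnfopyoie".
(Check on "panxkzwul": → "nxkzwulpa" → "mwjyvtkoz" ✓)

mggnfopyoie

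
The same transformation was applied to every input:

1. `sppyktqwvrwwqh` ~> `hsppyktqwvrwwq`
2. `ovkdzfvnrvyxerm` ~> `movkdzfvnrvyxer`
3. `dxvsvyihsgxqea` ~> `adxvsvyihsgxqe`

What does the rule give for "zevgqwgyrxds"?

What's happening: move the last character to the front.
On "zevgqwgyrxds" that produces "szevgqwgyrxd".

szevgqwgyrxd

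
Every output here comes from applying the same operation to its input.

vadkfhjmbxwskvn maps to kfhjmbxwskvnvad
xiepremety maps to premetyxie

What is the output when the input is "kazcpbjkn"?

The transformation: move the first 3 characters to the end (rotate left by 3).
So "kazcpbjkn" becomes "cpbjknkaz".

cpbjknkaz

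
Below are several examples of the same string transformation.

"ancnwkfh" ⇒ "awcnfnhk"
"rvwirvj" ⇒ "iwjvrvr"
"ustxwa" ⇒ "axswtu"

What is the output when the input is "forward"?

awdrfro

In each case the input is transformed by: sort the characters into alphabetical order, then take characters alternately from the front and the back (1st, last, 2nd, 2nd-last, ...).
On "forward" that produces "awdrfro".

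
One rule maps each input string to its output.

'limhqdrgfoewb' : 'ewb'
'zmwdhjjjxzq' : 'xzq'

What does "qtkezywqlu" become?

Looking at the pairs, the operation is to keep only the last 3 characters.
For "qtkezywqlu" the result is "qlu".

qlu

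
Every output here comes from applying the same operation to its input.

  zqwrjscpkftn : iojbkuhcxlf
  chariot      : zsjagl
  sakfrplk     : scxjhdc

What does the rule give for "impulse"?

ehmdkw

In each case the input is transformed by: shift every letter 8 places backward in the alphabet (wrapping around), then delete the first character.
Doing the same to "impulse": "ehmdkw".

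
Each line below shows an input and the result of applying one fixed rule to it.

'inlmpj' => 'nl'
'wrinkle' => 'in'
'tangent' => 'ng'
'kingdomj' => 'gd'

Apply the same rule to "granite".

an

Each output is the input with this applied: move the last 3 characters to the front (rotate right by 3), then keep only the last 2 characters.
Applying both steps to "granite": "itegran", then "an".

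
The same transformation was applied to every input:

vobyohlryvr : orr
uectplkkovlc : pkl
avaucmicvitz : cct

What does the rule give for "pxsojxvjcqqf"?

jjq

Looking at the pairs, the operation is to delete the first 3 characters, then keep one character in every 3, starting at position 2 (positions 2nd, 5th, 8th, ...).
"pxsojxvjcqqf" → "ojxvjcqqf" → "jjq".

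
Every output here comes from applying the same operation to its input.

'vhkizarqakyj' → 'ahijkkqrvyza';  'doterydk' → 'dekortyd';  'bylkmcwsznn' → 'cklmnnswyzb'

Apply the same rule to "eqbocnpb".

In each case the input is transformed by: sort the characters into alphabetical order, then move the first character to the end.
"eqbocnpb" → "bbcenopq" → "bcenopqb".

bcenopqb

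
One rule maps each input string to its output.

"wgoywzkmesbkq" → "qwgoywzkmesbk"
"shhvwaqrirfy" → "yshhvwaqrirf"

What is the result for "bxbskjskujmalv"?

Rule — move the last character to the front.
Applying that to "bxbskjskujmalv" gives "vbxbskjskujmal".

vbxbskjskujmal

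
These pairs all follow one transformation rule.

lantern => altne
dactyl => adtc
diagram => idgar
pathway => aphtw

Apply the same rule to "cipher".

ichp

The transformation: delete the last 2 characters, then swap each adjacent pair of characters (1↔2, 3↔4, ...).
Doing the same to "cipher": "ichp".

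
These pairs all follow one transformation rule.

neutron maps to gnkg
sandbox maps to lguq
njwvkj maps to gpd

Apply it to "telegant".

mezg

Rule — shift every letter 7 places backward in the alphabet (wrapping around), then keep every other character starting from the first (positions 1st, 3rd, 5th, ...).
For "telegant", step one produces "mxexztgm"; step two turns that into "mezg".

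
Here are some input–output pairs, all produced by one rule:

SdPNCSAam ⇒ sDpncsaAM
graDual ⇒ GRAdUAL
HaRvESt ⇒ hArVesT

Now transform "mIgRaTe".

In each case the input is transformed by: flip the case of every letter.
So "mIgRaTe" becomes "MiGrAtE".

MiGrAtE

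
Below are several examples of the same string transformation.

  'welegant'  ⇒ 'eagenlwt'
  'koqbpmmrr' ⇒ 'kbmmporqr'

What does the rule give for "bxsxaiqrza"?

aaibrqxszx

The rule is to sort the characters into alphabetical order, then swap each adjacent pair of characters (1↔2, 3↔4, ...).
On "bxsxaiqrza": the first step gives "aabiqrsxxz", and the second then gives "aaibrqxszx".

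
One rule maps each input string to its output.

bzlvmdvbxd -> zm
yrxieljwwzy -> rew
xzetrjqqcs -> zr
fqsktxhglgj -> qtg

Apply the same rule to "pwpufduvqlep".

wfv

The transformation: delete the last 3 characters, then keep one character in every 3, starting at position 2 (positions 2nd, 5th, 8th, ...).
For "pwpufduvqlep", step one produces "pwpufduvq"; step two turns that into "wfv".
(Check on "yrxieljwwzy": → "yrxieljw" → "rew" ✓)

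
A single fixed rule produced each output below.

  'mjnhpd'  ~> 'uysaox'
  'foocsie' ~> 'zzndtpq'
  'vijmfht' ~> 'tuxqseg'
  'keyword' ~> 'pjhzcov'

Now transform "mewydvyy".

Rule — shift every letter 11 places forward in the alphabet (wrapping around), then move the first character to the end.
Starting from "mewydvyy": after the first operation, "xphjogjj"; after the second, "phjogjjx".

phjogjjx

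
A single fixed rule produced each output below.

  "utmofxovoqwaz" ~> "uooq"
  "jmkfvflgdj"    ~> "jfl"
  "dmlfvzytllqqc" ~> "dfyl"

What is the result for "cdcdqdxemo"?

cdx

Looking at the pairs, the operation is to delete the last 3 characters, then keep one character in every 3, starting at position 1 (positions 1st, 4th, 7th, ...).
On "cdcdqdxemo": the first step gives "cdcdqdx", and the second then gives "cdx".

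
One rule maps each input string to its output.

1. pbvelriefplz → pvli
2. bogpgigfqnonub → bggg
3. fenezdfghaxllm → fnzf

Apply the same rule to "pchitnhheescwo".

phth

Looking at the pairs, the operation is to keep every other character starting from the first (positions 1st, 3rd, 5th, ...), then keep only the first 4 characters.
"pchitnhheescwo" → "phthesw" → "phth".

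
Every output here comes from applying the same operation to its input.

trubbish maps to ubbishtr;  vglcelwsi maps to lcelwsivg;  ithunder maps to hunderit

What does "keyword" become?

Each output is the input with this applied: move the first 2 characters to the end (rotate left by 2).
Doing the same to "keyword": "ywordke".

ywordke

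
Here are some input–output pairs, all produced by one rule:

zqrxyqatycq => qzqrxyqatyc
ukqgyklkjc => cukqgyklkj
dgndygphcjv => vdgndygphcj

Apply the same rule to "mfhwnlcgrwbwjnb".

bmfhwnlcgrwbwjn

In each case the input is transformed by: move the last character to the front.
So "mfhwnlcgrwbwjnb" becomes "bmfhwnlcgrwbwjn".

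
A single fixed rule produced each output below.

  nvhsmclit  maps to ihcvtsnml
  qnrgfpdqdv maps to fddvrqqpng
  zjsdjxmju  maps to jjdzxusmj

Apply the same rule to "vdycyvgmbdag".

Each output is the input with this applied: sort the characters into reverse alphabetical order, then move the last 3 characters to the front (rotate right by 3).
For "vdycyvgmbdag", step one produces "yyvvmggddcba"; step two turns that into "cbayyvvmggdd".

cbayyvvmggdd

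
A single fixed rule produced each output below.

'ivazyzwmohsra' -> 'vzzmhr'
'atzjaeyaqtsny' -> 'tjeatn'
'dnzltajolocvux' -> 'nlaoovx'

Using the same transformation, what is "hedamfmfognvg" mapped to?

eaffgv

Each output is the input with this applied: keep every other character starting from the second (positions 2nd, 4th, 6th, ...).
On "hedamfmfognvg" that produces "eaffgv".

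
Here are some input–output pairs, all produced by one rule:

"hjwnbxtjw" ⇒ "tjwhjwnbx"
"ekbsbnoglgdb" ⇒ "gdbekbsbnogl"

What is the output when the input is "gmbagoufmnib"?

What's happening: move the last 3 characters to the front (rotate right by 3).
For "gmbagoufmnib" the result is "nibgmbagoufm".

nibgmbagoufm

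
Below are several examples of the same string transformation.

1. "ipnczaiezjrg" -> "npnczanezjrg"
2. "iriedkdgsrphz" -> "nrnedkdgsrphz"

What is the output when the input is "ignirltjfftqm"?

ngnnrltjfftqm

In each case the input is transformed by: replace every "i" with "n".
Doing the same to "ignirltjfftqm": "ngnnrltjfftqm".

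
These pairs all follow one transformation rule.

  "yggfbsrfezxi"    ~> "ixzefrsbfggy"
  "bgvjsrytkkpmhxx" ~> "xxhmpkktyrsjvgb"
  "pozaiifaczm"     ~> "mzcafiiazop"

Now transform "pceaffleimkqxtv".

The transformation: reverse the string.
For "pceaffleimkqxtv" the result is "vtxqkmielffaecp".

vtxqkmielffaecp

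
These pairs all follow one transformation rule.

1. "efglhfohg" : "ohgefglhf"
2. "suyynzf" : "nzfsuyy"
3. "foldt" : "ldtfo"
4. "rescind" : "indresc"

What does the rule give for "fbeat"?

The rule is to move the last 3 characters to the front (rotate right by 3).
So "fbeat" becomes "eatfb".

eatfb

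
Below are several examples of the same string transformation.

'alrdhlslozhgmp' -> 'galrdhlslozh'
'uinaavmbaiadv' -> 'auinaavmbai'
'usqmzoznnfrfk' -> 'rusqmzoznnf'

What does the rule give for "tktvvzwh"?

Each output is the input with this applied: delete the last 2 characters, then move the last character to the front.
Starting from "tktvvzwh": after the first operation, "tktvvz"; after the second, "ztktvv".
(Check on "uinaavmbaiadv": → "uinaavmbaia" → "auinaavmbai" ✓)

ztktvv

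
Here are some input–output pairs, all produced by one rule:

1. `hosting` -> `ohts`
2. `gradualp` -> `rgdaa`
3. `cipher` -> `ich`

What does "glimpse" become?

lgmi

Each output is the input with this applied: swap each adjacent pair of characters (1↔2, 3↔4, ...), then delete the last 3 characters.
Doing the same to "glimpse": "lgmi".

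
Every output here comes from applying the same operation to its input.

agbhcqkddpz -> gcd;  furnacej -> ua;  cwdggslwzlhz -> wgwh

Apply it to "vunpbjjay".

Rule — delete the last character, then keep one character in every 3, starting at position 2 (positions 2nd, 5th, 8th, ...).
"vunpbjjay" → "vunpbjja" → "uba".

uba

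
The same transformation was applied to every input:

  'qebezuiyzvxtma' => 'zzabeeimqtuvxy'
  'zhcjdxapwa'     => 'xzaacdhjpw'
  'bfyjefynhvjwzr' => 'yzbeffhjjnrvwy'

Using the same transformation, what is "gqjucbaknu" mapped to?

The rule is to sort the characters into alphabetical order, then move the last 2 characters to the front (rotate right by 2).
"gqjucbaknu" → "abcgjknquu" → "uuabcgjknq".

uuabcgjknq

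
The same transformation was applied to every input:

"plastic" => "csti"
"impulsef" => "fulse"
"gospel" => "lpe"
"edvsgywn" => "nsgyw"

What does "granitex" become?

The pattern: delete the first 3 characters, then move the last character to the front.
Applying both steps to "granitex": "nitex", then "xnite".

xnite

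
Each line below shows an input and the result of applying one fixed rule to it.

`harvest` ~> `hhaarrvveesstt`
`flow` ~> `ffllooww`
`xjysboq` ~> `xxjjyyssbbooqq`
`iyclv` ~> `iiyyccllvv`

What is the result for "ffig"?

ffffiigg

In each case the input is transformed by: double every character.
"ffig" → "ffffiigg".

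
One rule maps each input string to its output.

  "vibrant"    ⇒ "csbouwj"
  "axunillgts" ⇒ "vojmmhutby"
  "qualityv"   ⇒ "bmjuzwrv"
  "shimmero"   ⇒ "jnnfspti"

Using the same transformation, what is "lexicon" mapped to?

The rule is to move the first 2 characters to the end (rotate left by 2), then shift every letter 1 place forward in the alphabet (wrapping around).
Working it through for "lexicon": intermediate "xiconle", final "yjdpomf".

yjdpomf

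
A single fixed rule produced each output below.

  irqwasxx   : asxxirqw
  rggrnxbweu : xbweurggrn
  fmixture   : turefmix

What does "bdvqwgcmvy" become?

What's happening: swap the front and back halves of the string.
Applying that to "bdvqwgcmvy" gives "gcmvybdvqw".

gcmvybdvqw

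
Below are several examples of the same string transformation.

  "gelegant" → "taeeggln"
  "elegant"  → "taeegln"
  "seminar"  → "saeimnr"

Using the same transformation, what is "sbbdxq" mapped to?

xbbdqs

Each output is the input with this applied: sort the characters into alphabetical order, then move the last character to the front.
"sbbdxq" → "bbdqsx" → "xbbdqs".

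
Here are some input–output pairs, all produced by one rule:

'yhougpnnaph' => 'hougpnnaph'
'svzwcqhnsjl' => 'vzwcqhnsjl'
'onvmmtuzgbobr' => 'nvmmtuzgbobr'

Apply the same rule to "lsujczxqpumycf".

The transformation: delete the first character.
Doing the same to "lsujczxqpumycf": "sujczxqpumycf".

sujczxqpumycf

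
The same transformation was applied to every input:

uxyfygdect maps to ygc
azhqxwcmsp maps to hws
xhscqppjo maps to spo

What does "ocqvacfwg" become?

The rule is to keep one character in every 3, starting at position 3 (positions 3rd, 6th, 9th, ...).
"ocqvacfwg" → "qcg".

qcg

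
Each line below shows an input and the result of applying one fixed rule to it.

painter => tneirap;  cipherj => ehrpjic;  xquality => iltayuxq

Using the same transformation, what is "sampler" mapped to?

lpemras

The transformation: move the last 3 characters to the front (rotate right by 3), then take characters alternately from the front and the back (1st, last, 2nd, 2nd-last, ...).
"sampler" → "lpemras".
(Check on "cipherj": → "erjciph" → "ehrpjic" ✓)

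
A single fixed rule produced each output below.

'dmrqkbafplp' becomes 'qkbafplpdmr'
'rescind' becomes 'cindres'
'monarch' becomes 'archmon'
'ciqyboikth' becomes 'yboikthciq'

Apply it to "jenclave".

clavejen

What's happening: move the first 3 characters to the end (rotate left by 3).
So "jenclave" becomes "clavejen".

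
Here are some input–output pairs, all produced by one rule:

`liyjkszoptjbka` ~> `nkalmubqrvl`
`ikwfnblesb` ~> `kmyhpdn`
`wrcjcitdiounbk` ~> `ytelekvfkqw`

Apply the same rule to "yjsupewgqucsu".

aluwrgyisw

The transformation: delete the last 3 characters, then shift every letter 2 places forward in the alphabet (wrapping around).
Applying both steps to "yjsupewgqucsu": "yjsupewgqu", then "aluwrgyisw".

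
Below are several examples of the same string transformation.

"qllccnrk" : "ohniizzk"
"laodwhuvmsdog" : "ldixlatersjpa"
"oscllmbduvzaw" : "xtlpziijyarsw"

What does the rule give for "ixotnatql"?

In each case the input is transformed by: shift every letter 3 places backward in the alphabet (wrapping around), then move the last 2 characters to the front (rotate right by 2).
For "ixotnatql" the result is "nifulqkxq".

nifulqkxq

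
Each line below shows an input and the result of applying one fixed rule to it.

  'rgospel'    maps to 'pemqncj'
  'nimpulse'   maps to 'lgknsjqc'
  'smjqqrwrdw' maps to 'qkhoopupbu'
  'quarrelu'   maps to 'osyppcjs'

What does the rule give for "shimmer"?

The pattern: shift every letter 2 places backward in the alphabet (wrapping around).
So "shimmer" becomes "qfgkkcp".

qfgkkcp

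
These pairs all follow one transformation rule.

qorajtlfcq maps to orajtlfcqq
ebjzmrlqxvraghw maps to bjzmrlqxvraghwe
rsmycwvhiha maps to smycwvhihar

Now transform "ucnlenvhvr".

cnlenvhvru

The rule is to move the first character to the end.
Doing the same to "ucnlenvhvr": "cnlenvhvru".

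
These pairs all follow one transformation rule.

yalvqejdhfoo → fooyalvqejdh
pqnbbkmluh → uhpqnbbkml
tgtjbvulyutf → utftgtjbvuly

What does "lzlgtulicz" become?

czlzlgtuli

The transformation: swap the front and back halves of the string, then move the first 3 characters to the end (rotate left by 3).
"lzlgtulicz" → "czlzlgtuli".
(Check on "tgtjbvulyutf": → "ulyutftgtjbv" → "utftgtjbvuly" ✓)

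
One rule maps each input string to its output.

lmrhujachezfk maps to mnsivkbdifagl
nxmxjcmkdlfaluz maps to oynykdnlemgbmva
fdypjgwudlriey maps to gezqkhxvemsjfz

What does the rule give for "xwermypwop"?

Looking at the pairs, the operation is to shift every letter 1 place forward in the alphabet (wrapping around).
Applying that to "xwermypwop" gives "yxfsnzqxpq".

yxfsnzqxpq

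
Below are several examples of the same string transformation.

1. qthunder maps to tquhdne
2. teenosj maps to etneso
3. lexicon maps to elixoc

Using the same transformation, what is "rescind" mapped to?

ercsni

Each output is the input with this applied: delete the last character, then swap each adjacent pair of characters (1↔2, 3↔4, ...).
"rescind" → "ercsni".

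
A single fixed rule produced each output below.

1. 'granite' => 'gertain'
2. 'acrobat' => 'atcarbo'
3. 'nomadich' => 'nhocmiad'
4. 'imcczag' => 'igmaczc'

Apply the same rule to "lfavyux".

lxfuayv

The rule is to take characters alternately from the front and the back (1st, last, 2nd, 2nd-last, ...).
Doing the same to "lfavyux": "lxfuayv".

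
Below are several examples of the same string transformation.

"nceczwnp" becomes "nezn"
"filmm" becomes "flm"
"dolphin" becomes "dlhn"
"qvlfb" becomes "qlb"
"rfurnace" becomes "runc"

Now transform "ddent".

Rule — keep every other character starting from the first (positions 1st, 3rd, 5th, ...).
So "ddent" becomes "det".

det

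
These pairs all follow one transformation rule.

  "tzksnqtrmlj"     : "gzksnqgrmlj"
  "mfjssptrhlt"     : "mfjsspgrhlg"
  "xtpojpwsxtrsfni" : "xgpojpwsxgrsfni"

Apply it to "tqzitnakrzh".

The rule is to replace every "t" with "g".
For "tqzitnakrzh" the result is "gqzignakrzh".

gqzignakrzh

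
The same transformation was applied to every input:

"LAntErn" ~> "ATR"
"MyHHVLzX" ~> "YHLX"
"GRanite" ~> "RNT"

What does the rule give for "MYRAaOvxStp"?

YAOXT

In each case the input is transformed by: keep every other character starting from the second (positions 2nd, 4th, 6th, ...), then convert every letter to uppercase.
"MYRAaOvxStp" → "YAOXT".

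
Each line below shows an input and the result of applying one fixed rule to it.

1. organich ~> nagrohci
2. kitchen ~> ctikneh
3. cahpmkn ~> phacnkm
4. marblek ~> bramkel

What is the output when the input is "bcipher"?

picbreh

The transformation: move the last 3 characters to the front (rotate right by 3), then reverse the string.
Working it through for "bcipher": intermediate "herbcip", final "picbreh".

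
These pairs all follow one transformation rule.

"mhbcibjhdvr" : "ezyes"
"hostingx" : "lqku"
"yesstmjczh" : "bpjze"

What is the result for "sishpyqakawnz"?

The pattern: shift every letter 3 places backward in the alphabet (wrapping around), then keep every other character starting from the second (positions 2nd, 4th, 6th, ...).
Starting from "sishpyqakawnz": after the first operation, "pfpemvnxhxtkw"; after the second, "fevxxk".

fevxxk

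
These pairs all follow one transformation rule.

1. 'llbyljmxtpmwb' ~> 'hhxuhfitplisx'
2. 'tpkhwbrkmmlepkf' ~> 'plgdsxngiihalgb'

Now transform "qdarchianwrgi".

mzwnydewjsnce

Looking at the pairs, the operation is to shift every letter 4 places backward in the alphabet (wrapping around).
Doing the same to "qdarchianwrgi": "mzwnydewjsnce".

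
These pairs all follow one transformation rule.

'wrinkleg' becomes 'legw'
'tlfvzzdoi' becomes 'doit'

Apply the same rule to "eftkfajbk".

What's happening: move the first character to the end, then keep only the last 4 characters.
"eftkfajbk" → "ftkfajbke" → "jbke".

jbke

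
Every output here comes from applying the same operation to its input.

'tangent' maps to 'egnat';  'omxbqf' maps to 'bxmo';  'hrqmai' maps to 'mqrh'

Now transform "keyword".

owyek

What's happening: delete the last 2 characters, then reverse the string.
Applying both steps to "keyword": "keywo", then "owyek".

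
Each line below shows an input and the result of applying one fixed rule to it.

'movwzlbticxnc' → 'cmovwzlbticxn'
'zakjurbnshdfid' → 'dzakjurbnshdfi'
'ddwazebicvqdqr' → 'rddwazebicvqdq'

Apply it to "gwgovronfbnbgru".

Rule — move the last character to the front.
Doing the same to "gwgovronfbnbgru": "ugwgovronfbnbgr".

ugwgovronfbnbgr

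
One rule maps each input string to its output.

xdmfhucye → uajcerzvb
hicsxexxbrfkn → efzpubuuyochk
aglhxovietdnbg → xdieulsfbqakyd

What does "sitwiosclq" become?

Each output is the input with this applied: shift every letter 3 places backward in the alphabet (wrapping around).
Applying that to "sitwiosclq" gives "pfqtflpzin".

pfqtflpzin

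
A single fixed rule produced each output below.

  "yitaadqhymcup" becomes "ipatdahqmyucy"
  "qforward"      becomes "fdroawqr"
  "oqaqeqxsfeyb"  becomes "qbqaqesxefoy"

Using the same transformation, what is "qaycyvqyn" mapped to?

The pattern: swap the first and last characters, then swap each adjacent pair of characters (1↔2, 3↔4, ...).
"qaycyvqyn" → "ancyvyyqq".

ancyvyyqq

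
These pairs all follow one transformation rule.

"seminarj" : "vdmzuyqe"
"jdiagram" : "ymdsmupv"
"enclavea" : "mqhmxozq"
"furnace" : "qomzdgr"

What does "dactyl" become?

Each output is the input with this applied: shift every letter 12 places forward in the alphabet (wrapping around), then reverse the string.
On "dactyl": the first step gives "pmofkx", and the second then gives "xkfomp".

xkfomp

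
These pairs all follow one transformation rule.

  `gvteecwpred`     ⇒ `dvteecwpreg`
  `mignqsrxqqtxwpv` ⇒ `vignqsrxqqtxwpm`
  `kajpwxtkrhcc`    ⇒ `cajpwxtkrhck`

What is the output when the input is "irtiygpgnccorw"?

wrtiygpgnccori

What's happening: swap the first and last characters.
On "irtiygpgnccorw" that produces "wrtiygpgnccori".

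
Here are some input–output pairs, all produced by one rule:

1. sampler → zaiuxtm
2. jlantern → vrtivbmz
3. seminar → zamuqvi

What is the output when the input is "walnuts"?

aeitvcb

Looking at the pairs, the operation is to shift every letter 8 places forward in the alphabet (wrapping around), then move the last character to the front.
Applying both steps to "walnuts": "eitvcba", then "aeitvcb".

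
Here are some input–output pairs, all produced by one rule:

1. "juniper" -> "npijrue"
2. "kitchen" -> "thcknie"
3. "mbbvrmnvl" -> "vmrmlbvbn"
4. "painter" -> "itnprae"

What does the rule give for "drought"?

The rule is to take characters alternately from the front and the back (1st, last, 2nd, 2nd-last, ...), then move the last 3 characters to the front (rotate right by 3).
For "drought", step one produces "dtrhogu"; step two turns that into "ogudtrh".

ogudtrh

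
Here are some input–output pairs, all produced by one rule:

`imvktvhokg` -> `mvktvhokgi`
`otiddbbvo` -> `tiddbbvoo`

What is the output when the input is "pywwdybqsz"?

ywwdybqszp

The pattern: move the first character to the end.
Doing the same to "pywwdybqsz": "ywwdybqszp".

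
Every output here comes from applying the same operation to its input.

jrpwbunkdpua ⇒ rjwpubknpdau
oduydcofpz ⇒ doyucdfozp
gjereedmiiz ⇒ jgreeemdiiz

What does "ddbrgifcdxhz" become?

Looking at the pairs, the operation is to swap each adjacent pair of characters (1↔2, 3↔4, ...).
Doing the same to "ddbrgifcdxhz": "ddrbigcfxdzh".

ddrbigcfxdzh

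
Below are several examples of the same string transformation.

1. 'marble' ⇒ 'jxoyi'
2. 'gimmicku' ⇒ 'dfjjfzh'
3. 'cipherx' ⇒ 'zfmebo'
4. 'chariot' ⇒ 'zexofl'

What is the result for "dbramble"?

Each output is the input with this applied: delete the last character, then shift every letter 3 places backward in the alphabet (wrapping around).
Working it through for "dbramble": intermediate "dbrambl", final "ayoxjyi".

ayoxjyi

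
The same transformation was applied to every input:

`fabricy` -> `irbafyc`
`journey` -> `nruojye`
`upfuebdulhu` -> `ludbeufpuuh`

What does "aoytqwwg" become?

The rule is to reverse the string, then move the first 2 characters to the end (rotate left by 2).
Doing the same to "aoytqwwg": "wqtyoagw".
(Check on "upfuebdulhu": → "uhludbeufpu" → "ludbeufpuuh" ✓)

wqtyoagw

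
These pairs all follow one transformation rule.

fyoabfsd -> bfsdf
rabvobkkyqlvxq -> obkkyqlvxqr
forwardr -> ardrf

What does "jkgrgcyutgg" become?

Each output is the input with this applied: move the first character to the end, then delete the first 3 characters.
Working it through for "jkgrgcyutgg": intermediate "kgrgcyutggj", final "gcyutggj".
(Check on "rabvobkkyqlvxq": → "abvobkkyqlvxqr" → "obkkyqlvxqr" ✓)

gcyutggj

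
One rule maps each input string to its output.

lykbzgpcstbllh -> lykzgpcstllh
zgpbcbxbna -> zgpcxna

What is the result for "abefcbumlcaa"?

The rule is to remove every "b".
"abefcbumlcaa" → "aefcumlcaa".

aefcumlcaa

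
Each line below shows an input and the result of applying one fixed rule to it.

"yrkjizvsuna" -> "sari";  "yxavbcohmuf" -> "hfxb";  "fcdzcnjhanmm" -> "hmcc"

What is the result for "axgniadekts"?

Looking at the pairs, the operation is to keep one character in every 3, starting at position 2 (positions 2nd, 5th, 8th, ...), then move the first 2 characters to the end (rotate left by 2).
On "axgniadekts" that produces "esxi".

esxi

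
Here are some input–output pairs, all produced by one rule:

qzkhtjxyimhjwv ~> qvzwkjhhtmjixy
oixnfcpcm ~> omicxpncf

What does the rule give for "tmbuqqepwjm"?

The transformation: take characters alternately from the front and the back (1st, last, 2nd, 2nd-last, ...).
"tmbuqqepwjm" → "tmmjbwupqeq".

tmmjbwupqeq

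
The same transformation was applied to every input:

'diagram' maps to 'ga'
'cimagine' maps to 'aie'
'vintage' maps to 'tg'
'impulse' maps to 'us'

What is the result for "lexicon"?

io

In each case the input is transformed by: delete the first 2 characters, then keep every other character starting from the second (positions 2nd, 4th, 6th, ...).
"lexicon" → "xicon" → "io".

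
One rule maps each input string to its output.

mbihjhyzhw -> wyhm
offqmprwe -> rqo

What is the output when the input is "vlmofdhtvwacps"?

What's happening: keep one character in every 3, starting at position 1 (positions 1st, 4th, 7th, ...), then reverse the string.
So "vlmofdhtvwacps" becomes "pwhov".

pwhov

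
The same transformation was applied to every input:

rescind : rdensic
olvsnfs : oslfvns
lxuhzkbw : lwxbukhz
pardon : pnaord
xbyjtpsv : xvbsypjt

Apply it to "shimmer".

In each case the input is transformed by: take characters alternately from the front and the back (1st, last, 2nd, 2nd-last, ...).
On "shimmer" that produces "srheimm".

srheimm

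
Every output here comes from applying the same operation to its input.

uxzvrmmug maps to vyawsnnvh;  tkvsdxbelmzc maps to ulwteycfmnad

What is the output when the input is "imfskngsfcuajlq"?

In each case the input is transformed by: shift every letter 1 place forward in the alphabet (wrapping around).
So "imfskngsfcuajlq" becomes "jngtlohtgdvbkmr".

jngtlohtgdvbkmr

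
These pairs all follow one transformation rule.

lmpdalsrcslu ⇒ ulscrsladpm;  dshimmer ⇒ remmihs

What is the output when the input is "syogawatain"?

The rule is to reverse the string, then delete the last character.
On "syogawatain": the first step gives "niatawagoys", and the second then gives "niatawagoy".
(Check on "lmpdalsrcslu": → "ulscrsladpml" → "ulscrsladpm" ✓)

niatawagoy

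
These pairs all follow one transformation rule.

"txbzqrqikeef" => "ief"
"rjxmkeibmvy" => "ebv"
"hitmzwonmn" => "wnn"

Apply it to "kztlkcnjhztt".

jzt

The transformation: keep every other character starting from the second (positions 2nd, 4th, 6th, ...), then keep only the last 3 characters.
On "kztlkcnjhztt": the first step gives "zlcjzt", and the second then gives "jzt".
(Check on "hitmzwonmn": → "imwnn" → "wnn" ✓)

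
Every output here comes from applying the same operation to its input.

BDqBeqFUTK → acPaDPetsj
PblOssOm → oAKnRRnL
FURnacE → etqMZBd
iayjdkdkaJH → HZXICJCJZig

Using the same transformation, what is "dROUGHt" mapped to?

The transformation: shift every letter 1 place backward in the alphabet (wrapping around), then flip the case of every letter.
"dROUGHt" → "CqntfgS".

CqntfgS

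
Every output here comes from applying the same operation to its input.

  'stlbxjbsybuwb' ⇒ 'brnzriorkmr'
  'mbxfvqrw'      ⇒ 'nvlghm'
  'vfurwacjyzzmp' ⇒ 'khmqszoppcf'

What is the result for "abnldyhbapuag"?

The pattern: shift every letter 10 places backward in the alphabet (wrapping around), then delete the first 2 characters.
Starting from "abnldyhbapuag": after the first operation, "qrdbtoxrqfkqw"; after the second, "dbtoxrqfkqw".

dbtoxrqfkqw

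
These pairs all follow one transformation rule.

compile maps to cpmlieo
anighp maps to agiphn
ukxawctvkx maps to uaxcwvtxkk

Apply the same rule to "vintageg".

vtngagei

Each output is the input with this applied: swap each adjacent pair of characters (1↔2, 3↔4, ...), then move the first character to the end.
On "vintageg": the first step gives "ivtngage", and the second then gives "vtngagei".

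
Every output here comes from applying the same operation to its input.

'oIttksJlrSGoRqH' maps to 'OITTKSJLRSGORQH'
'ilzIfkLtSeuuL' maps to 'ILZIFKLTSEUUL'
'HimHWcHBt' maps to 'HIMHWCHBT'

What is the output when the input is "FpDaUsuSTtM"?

The transformation: convert every letter to uppercase.
On "FpDaUsuSTtM" that produces "FPDAUSUSTTM".

FPDAUSUSTTM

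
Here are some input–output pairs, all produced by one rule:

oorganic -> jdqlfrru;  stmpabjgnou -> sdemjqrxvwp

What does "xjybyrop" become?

ebursamb

What's happening: move the first 3 characters to the end (rotate left by 3), then shift every letter 3 places forward in the alphabet (wrapping around).
Working it through for "xjybyrop": intermediate "byropxjy", final "ebursamb".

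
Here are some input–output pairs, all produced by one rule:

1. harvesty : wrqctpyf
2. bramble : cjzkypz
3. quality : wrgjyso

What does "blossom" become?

kmqqmjz

Rule — reverse the string, then shift every letter 2 places backward in the alphabet (wrapping around).
On "blossom": the first step gives "mossolb", and the second then gives "kmqqmjz".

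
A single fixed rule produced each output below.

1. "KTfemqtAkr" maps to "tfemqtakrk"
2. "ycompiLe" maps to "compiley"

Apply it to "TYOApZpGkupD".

In each case the input is transformed by: move the first character to the end, then convert every letter to lowercase.
Applying that to "TYOApZpGkupD" gives "yoapzpgkupdt".

yoapzpgkupdt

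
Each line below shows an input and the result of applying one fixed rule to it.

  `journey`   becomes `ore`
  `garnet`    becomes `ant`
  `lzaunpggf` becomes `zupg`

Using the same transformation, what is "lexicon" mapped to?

Looking at the pairs, the operation is to keep every other character starting from the second (positions 2nd, 4th, 6th, ...).
For "lexicon" the result is "eio".

eio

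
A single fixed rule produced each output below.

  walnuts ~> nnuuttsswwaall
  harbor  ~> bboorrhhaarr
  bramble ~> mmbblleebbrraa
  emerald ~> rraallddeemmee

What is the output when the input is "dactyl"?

ttyyllddaacc

What's happening: move the first 3 characters to the end (rotate left by 3), then double every character.
On "dactyl": the first step gives "tyldac", and the second then gives "ttyyllddaacc".
(Check on "emerald": → "raldeme" → "rraallddeemmee" ✓)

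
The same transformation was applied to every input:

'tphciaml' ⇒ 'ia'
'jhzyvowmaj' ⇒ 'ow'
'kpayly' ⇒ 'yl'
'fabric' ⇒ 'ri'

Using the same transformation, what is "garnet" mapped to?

Rule — swap the front and back halves of the string, then keep only the first 2 characters.
On "garnet": the first step gives "netgar", and the second then gives "ne".

ne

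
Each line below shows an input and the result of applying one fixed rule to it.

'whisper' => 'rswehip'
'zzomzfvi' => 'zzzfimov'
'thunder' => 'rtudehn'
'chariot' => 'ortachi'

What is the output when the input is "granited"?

Looking at the pairs, the operation is to sort the characters into alphabetical order, then move the last 3 characters to the front (rotate right by 3).
"granited" → "adeginrt" → "nrtadegi".

nrtadegi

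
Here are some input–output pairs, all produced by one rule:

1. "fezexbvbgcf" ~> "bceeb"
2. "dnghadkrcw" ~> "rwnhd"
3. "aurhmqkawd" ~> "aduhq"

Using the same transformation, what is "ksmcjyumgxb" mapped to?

What's happening: keep every other character starting from the second (positions 2nd, 4th, 6th, ...), then move the first 3 characters to the end (rotate left by 3).
Starting from "ksmcjyumgxb": after the first operation, "scymx"; after the second, "mxscy".

mxscy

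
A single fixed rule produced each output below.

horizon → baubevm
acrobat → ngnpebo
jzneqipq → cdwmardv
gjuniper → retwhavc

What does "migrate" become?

grzvten

The transformation: shift every letter 13 places forward in the alphabet (wrapping around) — i.e. ROT13, then move the last 2 characters to the front (rotate right by 2).
For "migrate" the result is "grzvten".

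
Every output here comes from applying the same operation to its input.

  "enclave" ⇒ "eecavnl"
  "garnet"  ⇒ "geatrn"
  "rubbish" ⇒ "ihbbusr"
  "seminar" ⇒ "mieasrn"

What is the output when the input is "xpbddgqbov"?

pogddbbxvq

The rule is to sort the characters into reverse alphabetical order, then move the first 3 characters to the end (rotate left by 3).
"xpbddgqbov" → "xvqpogddbb" → "pogddbbxvq".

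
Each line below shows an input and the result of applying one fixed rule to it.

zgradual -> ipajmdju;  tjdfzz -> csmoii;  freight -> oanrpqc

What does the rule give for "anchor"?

The transformation: shift every letter 9 places forward in the alphabet (wrapping around).
On "anchor" that produces "jwlqxa".

jwlqxa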